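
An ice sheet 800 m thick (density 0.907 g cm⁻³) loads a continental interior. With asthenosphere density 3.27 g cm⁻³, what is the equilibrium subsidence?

Isostatic balance requires: the ice load ρ_ice t is balanced by mantle displaced below, ρ_m s.
s = t ρ_ice / ρ_m = 800 m × 0.907/3.27 = 222 m.

222 m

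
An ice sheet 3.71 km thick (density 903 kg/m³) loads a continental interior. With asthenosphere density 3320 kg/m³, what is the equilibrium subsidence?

1.01 km

Balancing pressure at the compensation depth: the ice load ρ_ice t is balanced by mantle displaced below, ρ_m s.
s = t ρ_ice / ρ_m = 3.71 km × 903/3320 = 1.01 km.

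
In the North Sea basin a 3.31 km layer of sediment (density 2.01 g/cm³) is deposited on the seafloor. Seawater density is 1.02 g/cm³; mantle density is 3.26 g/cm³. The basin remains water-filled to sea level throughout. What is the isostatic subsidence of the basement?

1.46 km

Submarine loading: the sediment displaces seawater, and the subsidence is in turn flooded, so s (ρ_m − ρ_w) = t (ρ_sed − ρ_w).
s = 3.31 km × (2.01 − 1.02) / (3.26 − 1.02) = 1.46 km.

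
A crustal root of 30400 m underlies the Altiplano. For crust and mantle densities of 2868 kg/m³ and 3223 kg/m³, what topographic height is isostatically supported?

3760 m

In Airy isostatic equilibrium: ρ_c h = (ρ_m − ρ_c) r.
h = r (ρ_m − ρ_c) / ρ_c = 30400 m × (3223 − 2868) / 2868 = 3760 m.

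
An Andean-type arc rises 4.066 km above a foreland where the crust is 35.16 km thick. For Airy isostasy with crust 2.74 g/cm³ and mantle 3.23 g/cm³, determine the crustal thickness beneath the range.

62 km

Root depth r = h ρ_c / (ρ_m − ρ_c) = 4.066 km × 2.74 / 0.49 = 22.74 km.
Total thickness = T + h + r = 35.16 km + 4.066 km + 22.74 km = 62 km.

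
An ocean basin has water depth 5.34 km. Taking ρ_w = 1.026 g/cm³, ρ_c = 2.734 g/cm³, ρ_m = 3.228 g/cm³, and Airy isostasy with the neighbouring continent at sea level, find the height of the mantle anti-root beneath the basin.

Isostatic balance requires: replacing crust with seawater at the top is compensated by replacing crust with mantle at the base: d (ρ_c − ρ_w) = a (ρ_m − ρ_c).
a = d (ρ_c − ρ_w)/(ρ_m − ρ_c) = 5.34 km × 1.708/0.494 = 18.5 km.

18.5 km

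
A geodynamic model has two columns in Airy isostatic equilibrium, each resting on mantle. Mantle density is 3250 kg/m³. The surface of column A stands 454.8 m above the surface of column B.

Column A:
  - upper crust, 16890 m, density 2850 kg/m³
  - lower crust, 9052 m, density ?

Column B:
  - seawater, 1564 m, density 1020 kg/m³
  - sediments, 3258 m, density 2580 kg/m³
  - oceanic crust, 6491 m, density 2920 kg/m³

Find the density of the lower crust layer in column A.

Take the compensation level at the base of the deeper column (depth z_c below the surface of column A) and equate Σ ρ_i t_i down to z_c; mantle fills any gap and the z_c terms cancel.
Column A: 16890×2850 + 9052×ρ + (z_c − 25942)×3250
Column B: 454.8×0 + 1564×1020 + 3258×2580 + 6491×2920 + (z_c − 454.8 − 11313)×3250
The z_c×3250 term appears on both sides and cancels. Collect the known terms of each column as K = Σ(ρt)_known − 3250 × (depth of known layers): K_A = 48136500 − 3250×25942 = −36175000; K_B = 28954640 − 3250×(454.8 + 11313) = −9290710.
Balance: K_A + 9052×ρ = K_B, so ρ = (K_B − K_A)/9052 = 26884300/9052 = 2970 kg/m³.

2970 kg/m³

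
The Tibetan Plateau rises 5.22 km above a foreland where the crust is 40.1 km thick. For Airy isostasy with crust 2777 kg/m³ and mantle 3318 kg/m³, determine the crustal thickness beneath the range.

Root depth r = h ρ_c / (ρ_m − ρ_c) = 5.22 km × 2777 / 541 = 26.79 km.
Total thickness = T + h + r = 40.1 km + 5.22 km + 26.79 km = 72.1 km.

72.1 km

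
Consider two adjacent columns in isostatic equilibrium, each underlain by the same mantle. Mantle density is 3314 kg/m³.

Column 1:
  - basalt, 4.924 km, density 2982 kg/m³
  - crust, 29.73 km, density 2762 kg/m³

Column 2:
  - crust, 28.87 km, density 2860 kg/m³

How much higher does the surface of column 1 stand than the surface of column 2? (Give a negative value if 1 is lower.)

1.49 km

For any compensation level in the mantle, the mantle terms cancel and isostasy reduces to e = (Σt_1 − Σt_2) − (Σ(ρt)_1 − Σ(ρt)_2) / ρ_m.
Σt_1 = 34.654 km; Σt_2 = 28.87 km; Σ(ρt)_1 = 96797.628; Σ(ρt)_2 = 82568.2 (in km·kg/m³).
e = (34.654 − 28.87) − (96797.628 − 82568.2) / 3314 = 1.49 km.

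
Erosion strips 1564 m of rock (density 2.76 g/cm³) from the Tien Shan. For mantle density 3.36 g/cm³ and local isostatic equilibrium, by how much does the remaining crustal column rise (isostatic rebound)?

1280 m

Unloading: uplift u = e ρ_c/ρ_m = 1564 m × 2.76/3.36 = 1280 m.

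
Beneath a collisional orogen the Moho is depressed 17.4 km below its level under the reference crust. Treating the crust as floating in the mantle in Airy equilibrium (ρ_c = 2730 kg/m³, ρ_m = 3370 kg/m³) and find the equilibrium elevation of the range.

For local isostatic compensation: ρ_c h = (ρ_m − ρ_c) r.
h = r (ρ_m − ρ_c) / ρ_c = 17.4 km × (3370 − 2730) / 2730 = 4.08 km.

4.08 km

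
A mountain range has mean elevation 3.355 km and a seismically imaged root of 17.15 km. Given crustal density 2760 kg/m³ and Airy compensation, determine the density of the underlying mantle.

3300 kg/m³

Airy balance: ρ_c h = (ρ_m − ρ_c) r → ρ_m = ρ_c (1 + h/r).
ρ_m = 2760 × (1 + 3.355 km/17.15 km) = 3300 kg/m³.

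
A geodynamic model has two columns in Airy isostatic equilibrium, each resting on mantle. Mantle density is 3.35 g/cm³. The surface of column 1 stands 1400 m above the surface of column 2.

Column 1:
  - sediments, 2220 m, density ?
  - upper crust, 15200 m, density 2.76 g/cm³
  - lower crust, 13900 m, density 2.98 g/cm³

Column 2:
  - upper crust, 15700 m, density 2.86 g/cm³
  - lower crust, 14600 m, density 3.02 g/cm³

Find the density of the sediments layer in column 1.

1.96 g/cm³

Take the compensation level at the base of the deeper column (depth z_c below the surface of column 1) and equate Σ ρ_i t_i down to z_c; mantle fills any gap and the z_c terms cancel.
Column 1: 2220×ρ + 15200×2.76 + 13900×2.98 + (z_c − 31320)×3.35
Column 2: 1400×0 + 15700×2.86 + 14600×3.02 + (z_c − 1400 − 30300)×3.35
The z_c×3.35 term appears on both sides and cancels. Collect the known terms of each column as K = Σ(ρt)_known − 3.35 × (depth of known layers): K_1 = 83374 − 3.35×31320 = −21548; K_2 = 88994 − 3.35×(1400 + 30300) = −17201.
Balance: K_1 + 2220×ρ = K_2, so ρ = (K_2 − K_1)/2220 = 4347/2220 = 1.96 g/cm³.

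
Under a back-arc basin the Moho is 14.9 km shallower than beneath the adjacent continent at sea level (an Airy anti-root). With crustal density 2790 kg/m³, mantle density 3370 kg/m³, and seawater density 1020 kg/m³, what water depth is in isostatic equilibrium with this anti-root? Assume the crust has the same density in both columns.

Replacing a thickness d of crust by seawater at the top must be balanced by replacing crust with mantle at the base: d (ρ_c − ρ_w) = a (ρ_m − ρ_c).
d = a (ρ_m − ρ_c)/(ρ_c − ρ_w) = 14.9 km × 580/1770 = 4.88 km.

4.88 km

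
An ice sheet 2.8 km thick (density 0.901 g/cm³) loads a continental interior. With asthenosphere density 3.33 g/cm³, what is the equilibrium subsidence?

0.758 km

By Archimedes' principle applied to the lithosphere: the ice load ρ_ice t is balanced by mantle displaced below, ρ_m s.
s = t ρ_ice / ρ_m = 2.8 km × 0.901/3.33 = 0.758 km.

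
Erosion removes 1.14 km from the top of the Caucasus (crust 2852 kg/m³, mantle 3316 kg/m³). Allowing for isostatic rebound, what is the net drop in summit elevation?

0.16 km

Rebound u = e ρ_c/ρ_m = 1.14 km × 2852/3316 = 0.9805 km.
Net surface drop = e − u = 1.14 km − 0.9805 km = e (ρ_m − ρ_c)/ρ_m = 0.16 km.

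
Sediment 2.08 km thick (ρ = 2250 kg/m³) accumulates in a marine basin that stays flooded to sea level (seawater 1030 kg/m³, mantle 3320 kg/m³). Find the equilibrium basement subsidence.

1.11 km

Submarine loading: the sediment displaces seawater, and the subsidence is in turn flooded, so s (ρ_m − ρ_w) = t (ρ_sed − ρ_w).
s = 2.08 km × (2250 − 1030) / (3320 − 1030) = 1.11 km.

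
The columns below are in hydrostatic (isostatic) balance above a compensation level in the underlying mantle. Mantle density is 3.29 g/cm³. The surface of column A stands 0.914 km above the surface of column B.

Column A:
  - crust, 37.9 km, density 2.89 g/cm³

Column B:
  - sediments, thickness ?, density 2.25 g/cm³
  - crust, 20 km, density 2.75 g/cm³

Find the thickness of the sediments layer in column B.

Take the compensation level at the base of the deeper column (depth z_c below the surface of column A) and equate Σ ρ_i t_i down to z_c; mantle fills any gap and the z_c terms cancel.
Column A: 37.9×2.89 + (z_c − 37.9)×3.29
Column B: 0.914×0 + x×2.25 + 20×2.75 + (z_c − 0.914 − 20 − x)×3.29
The z_c×3.29 term appears on both sides and cancels. Collect the known terms of each column as K = Σ(ρt)_known − 3.29 × (depth of known layers): K_A = 109.531 − 3.29×37.9 = −15.16; K_B = 55 − 3.29×(0.914 + 20) = −13.80706.
Balance: K_A = K_B − x×(3.29 − 2.25), so x = (K_B − K_A)/(3.29 − 2.25) = 1.35294/1.04 = 1.3 km.

1.3 km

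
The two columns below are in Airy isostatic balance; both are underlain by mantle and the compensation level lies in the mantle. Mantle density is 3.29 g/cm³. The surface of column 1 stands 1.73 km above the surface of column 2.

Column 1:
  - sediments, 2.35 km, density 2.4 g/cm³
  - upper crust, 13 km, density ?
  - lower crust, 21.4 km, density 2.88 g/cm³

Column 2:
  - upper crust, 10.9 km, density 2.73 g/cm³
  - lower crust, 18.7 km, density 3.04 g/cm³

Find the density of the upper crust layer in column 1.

2.86 g/cm³

Take the compensation level at the base of the deeper column (depth z_c below the surface of column 1) and equate Σ ρ_i t_i down to z_c; mantle fills any gap and the z_c terms cancel.
Column 1: 2.35×2.4 + 13×ρ + 21.4×2.88 + (z_c − 36.75)×3.29
Column 2: 1.73×0 + 10.9×2.73 + 18.7×3.04 + (z_c − 1.73 − 29.6)×3.29
The z_c×3.29 term appears on both sides and cancels. Collect the known terms of each column as K = Σ(ρt)_known − 3.29 × (depth of known layers): K_1 = 67.272 − 3.29×36.75 = −53.6355; K_2 = 86.605 − 3.29×(1.73 + 29.6) = −16.4707.
Balance: K_1 + 13×ρ = K_2, so ρ = (K_2 − K_1)/13 = 37.1648/13 = 2.86 g/cm³.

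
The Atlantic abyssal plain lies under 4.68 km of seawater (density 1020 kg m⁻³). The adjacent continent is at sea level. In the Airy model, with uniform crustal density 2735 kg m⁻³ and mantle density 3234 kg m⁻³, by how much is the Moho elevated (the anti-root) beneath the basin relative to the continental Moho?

Isostatic balance requires: replacing crust with seawater at the top is compensated by replacing crust with mantle at the base: d (ρ_c − ρ_w) = a (ρ_m − ρ_c).
a = d (ρ_c − ρ_w)/(ρ_m − ρ_c) = 4.68 km × 1715/499 = 16.1 km.

16.1 km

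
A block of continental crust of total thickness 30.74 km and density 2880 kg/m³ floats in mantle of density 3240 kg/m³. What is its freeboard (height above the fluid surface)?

3.42 km

Floating equilibrium: submerged depth d = t ρ_obj/ρ_fluid = 30.74 km × 2880/3240 = 27.32 km.
Freeboard = t − d = 30.74 km − 27.32 km = 3.42 km.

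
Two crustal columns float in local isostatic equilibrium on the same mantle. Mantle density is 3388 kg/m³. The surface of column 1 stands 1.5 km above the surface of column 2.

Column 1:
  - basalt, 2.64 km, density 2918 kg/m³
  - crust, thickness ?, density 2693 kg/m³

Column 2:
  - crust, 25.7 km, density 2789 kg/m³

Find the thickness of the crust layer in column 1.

Take the compensation level at the base of the deeper column (depth z_c below the surface of column 1) and equate Σ ρ_i t_i down to z_c; mantle fills any gap and the z_c terms cancel.
Column 1: 2.64×2918 + x×2693 + (z_c − 2.64 − x)×3388
Column 2: 1.5×0 + 25.7×2789 + (z_c − 1.5 − 25.7)×3388
The z_c×3388 term appears on both sides and cancels. Collect the known terms of each column as K = Σ(ρt)_known − 3388 × (depth of known layers): K_1 = 7703.52 − 3388×2.64 = −1240.8; K_2 = 71677.3 − 3388×(1.5 + 25.7) = −20476.3.
Balance: K_1 − x×(3388 − 2693) = K_2, so x = (K_1 − K_2)/(3388 − 2693) = 19235.5/695 = 27.7 km.

27.7 km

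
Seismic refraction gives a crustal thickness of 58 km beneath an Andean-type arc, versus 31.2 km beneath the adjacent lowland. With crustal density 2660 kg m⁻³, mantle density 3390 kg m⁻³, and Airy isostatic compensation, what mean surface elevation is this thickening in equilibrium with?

Excess crust Δ = 58 km − 31.2 km = 26.8 km, split between elevation h and root r with h + r = Δ.
Airy balance ρ_c h = (ρ_m − ρ_c) r gives r = h ρ_c/(ρ_m − ρ_c), so h (1 + ρ_c/(ρ_m − ρ_c)) = Δ, i.e. h = Δ (ρ_m − ρ_c)/ρ_m.
h = 26.8 km × 730/3390 = 5.77 km.

5.77 km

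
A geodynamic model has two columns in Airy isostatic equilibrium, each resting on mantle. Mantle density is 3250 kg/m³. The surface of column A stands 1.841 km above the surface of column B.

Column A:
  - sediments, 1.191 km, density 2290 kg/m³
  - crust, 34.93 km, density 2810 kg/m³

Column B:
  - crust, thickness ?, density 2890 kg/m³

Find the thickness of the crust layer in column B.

Take the compensation level at the base of the deeper column (depth z_c below the surface of column A) and equate Σ ρ_i t_i down to z_c; mantle fills any gap and the z_c terms cancel.
Column A: 1.191×2290 + 34.93×2810 + (z_c − 36.121)×3250
Column B: 1.841×0 + x×2890 + (z_c − 1.841 − 0 − x)×3250
The z_c×3250 term appears on both sides and cancels. Collect the known terms of each column as K = Σ(ρt)_known − 3250 × (depth of known layers): K_A = 100880.69 − 3250×36.121 = −16512.56; K_B = 0 − 3250×(1.841 + 0) = −5983.25.
Balance: K_A = K_B − x×(3250 − 2890), so x = (K_B − K_A)/(3250 − 2890) = 10529.3/360 = 29.2 km.

29.2 km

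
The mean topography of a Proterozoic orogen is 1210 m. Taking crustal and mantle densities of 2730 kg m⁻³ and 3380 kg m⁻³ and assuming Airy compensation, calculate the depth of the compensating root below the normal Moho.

5080 m

Balancing pressure at the compensation depth: the weight of the topography is balanced by the buoyancy of the root, ρ_c h = (ρ_m − ρ_c) r.
r = h · ρ_c / (ρ_m − ρ_c) = 1210 m × 2730 / (3380 − 2730) = 5080 m.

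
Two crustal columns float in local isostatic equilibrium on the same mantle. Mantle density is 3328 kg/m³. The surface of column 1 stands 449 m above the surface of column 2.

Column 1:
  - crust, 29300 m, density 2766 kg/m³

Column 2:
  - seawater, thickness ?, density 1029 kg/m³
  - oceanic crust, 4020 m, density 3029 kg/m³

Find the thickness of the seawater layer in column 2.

Take the compensation level at the base of the deeper column (depth z_c below the surface of column 1) and equate Σ ρ_i t_i down to z_c; mantle fills any gap and the z_c terms cancel.
Column 1: 29300×2766 + (z_c − 29300)×3328
Column 2: 449×0 + x×1029 + 4020×3029 + (z_c − 449 − 4020 − x)×3328
The z_c×3328 term appears on both sides and cancels. Collect the known terms of each column as K = Σ(ρt)_known − 3328 × (depth of known layers): K_1 = 81043800 − 3328×29300 = −16466600; K_2 = 12176580 − 3328×(449 + 4020) = −2696252.
Balance: K_1 = K_2 − x×(3328 − 1029), so x = (K_2 − K_1)/(3328 − 1029) = 13770300/2299 = 5990 m.

5990 m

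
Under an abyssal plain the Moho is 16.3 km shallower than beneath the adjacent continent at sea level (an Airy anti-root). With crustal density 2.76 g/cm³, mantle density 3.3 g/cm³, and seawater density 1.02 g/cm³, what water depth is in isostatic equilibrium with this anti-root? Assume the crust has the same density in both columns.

5.06 km

Replacing a thickness d of crust by seawater at the top must be balanced by replacing crust with mantle at the base: d (ρ_c − ρ_w) = a (ρ_m − ρ_c).
d = a (ρ_m − ρ_c)/(ρ_c − ρ_w) = 16.3 km × 0.54/1.74 = 5.06 km.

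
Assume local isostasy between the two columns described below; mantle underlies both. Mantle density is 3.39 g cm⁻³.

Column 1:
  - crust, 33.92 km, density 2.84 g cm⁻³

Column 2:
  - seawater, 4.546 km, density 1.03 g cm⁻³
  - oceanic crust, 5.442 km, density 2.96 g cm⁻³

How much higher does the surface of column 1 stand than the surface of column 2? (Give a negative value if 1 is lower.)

1.65 km

For any compensation level in the mantle, the mantle terms cancel and isostasy reduces to e = (Σt_1 − Σt_2) − (Σ(ρt)_1 − Σ(ρt)_2) / ρ_m.
Σt_1 = 33.92 km; Σt_2 = 9.988 km; Σ(ρt)_1 = 96.3328; Σ(ρt)_2 = 20.7907 (in km·g cm⁻³).
e = (33.92 − 9.988) − (96.3328 − 20.7907) / 3.39 = 1.65 km.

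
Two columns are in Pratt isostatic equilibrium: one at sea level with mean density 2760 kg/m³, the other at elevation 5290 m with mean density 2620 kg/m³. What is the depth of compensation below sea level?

99000 m

ρ_ref D = ρ (D + h) → D (ρ_ref − ρ) = ρ h.
D = ρ h/(ρ_ref − ρ) = 2620 × 5290 m/(2760 − 2620) = 99000 m.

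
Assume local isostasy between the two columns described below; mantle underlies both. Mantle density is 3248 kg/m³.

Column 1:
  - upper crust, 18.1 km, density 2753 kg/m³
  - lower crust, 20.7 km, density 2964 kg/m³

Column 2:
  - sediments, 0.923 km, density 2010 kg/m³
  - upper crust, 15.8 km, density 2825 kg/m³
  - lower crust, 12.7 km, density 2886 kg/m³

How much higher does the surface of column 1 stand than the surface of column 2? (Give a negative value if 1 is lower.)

For any compensation level in the mantle, the mantle terms cancel and isostasy reduces to e = (Σt_1 − Σt_2) − (Σ(ρt)_1 − Σ(ρt)_2) / ρ_m.
Σt_1 = 38.8 km; Σt_2 = 29.423 km; Σ(ρt)_1 = 111184.1; Σ(ρt)_2 = 83142.43 (in km·kg/m³).
e = (38.8 − 29.423) − (111184.1 − 83142.43) / 3248 = 0.743 km.

0.743 km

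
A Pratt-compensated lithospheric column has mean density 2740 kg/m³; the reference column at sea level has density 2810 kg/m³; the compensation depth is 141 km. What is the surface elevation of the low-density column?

ρ_ref D = ρ (D + h) → h = D (ρ_ref − ρ)/ρ.
h = 141 km × (2810 − 2740)/2740 = 3.6 km.

3.6 km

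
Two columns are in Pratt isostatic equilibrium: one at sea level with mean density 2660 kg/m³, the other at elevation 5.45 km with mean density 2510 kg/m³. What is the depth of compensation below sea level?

91.2 km

ρ_ref D = ρ (D + h) → D (ρ_ref − ρ) = ρ h.
D = ρ h/(ρ_ref − ρ) = 2510 × 5.45 km/(2660 − 2510) = 91.2 km.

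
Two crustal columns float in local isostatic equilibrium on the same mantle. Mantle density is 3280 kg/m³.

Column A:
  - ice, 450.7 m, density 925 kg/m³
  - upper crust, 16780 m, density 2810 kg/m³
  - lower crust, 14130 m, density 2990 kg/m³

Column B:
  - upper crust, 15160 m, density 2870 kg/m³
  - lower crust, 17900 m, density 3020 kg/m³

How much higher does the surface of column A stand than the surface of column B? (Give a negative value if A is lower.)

For any compensation level in the mantle, the mantle terms cancel and isostasy reduces to e = (Σt_A − Σt_B) − (Σ(ρt)_A − Σ(ρt)_B) / ρ_m.
Σt_A = 31360.7 m; Σt_B = 33060 m; Σ(ρt)_A = 89817397.5; Σ(ρt)_B = 97567200 (in m·kg/m³).
e = (31360.7 − 33060) − (89817397.5 − 97567200) / 3280 = 663 m.

663 m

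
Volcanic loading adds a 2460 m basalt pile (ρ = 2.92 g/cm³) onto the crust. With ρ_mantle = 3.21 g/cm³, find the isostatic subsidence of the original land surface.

Subaerial loading: s = t ρ_load / ρ_m.
s = 2460 m × 2.92/3.21 = 2240 m.

2240 m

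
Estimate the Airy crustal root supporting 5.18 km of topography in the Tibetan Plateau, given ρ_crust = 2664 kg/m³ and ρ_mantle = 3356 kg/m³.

Isostatic balance requires: the weight of the topography is balanced by the buoyancy of the root, ρ_c h = (ρ_m − ρ_c) r.
r = h · ρ_c / (ρ_m − ρ_c) = 5.18 km × 2664 / (3356 − 2664) = 19.9 km.

19.9 km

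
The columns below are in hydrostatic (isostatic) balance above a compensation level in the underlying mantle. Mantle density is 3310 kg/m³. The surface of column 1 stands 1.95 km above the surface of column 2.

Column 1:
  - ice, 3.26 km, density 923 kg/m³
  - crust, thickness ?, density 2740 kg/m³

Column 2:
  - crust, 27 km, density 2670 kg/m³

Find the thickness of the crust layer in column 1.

Take the compensation level at the base of the deeper column (depth z_c below the surface of column 1) and equate Σ ρ_i t_i down to z_c; mantle fills any gap and the z_c terms cancel.
Column 1: 3.26×923 + x×2740 + (z_c − 3.26 − x)×3310
Column 2: 1.95×0 + 27×2670 + (z_c − 1.95 − 27)×3310
The z_c×3310 term appears on both sides and cancels. Collect the known terms of each column as K = Σ(ρt)_known − 3310 × (depth of known layers): K_1 = 3008.98 − 3310×3.26 = −7781.62; K_2 = 72090 − 3310×(1.95 + 27) = −23734.5.
Balance: K_1 − x×(3310 − 2740) = K_2, so x = (K_1 − K_2)/(3310 − 2740) = 15952.9/570 = 28 km.

28 km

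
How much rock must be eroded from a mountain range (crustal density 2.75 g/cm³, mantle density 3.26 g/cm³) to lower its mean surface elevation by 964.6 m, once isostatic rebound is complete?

Net drop Δ = e − u = e − e ρ_c/ρ_m = e (ρ_m − ρ_c)/ρ_m.
e = Δ ρ_m/(ρ_m − ρ_c) = 964.6 m × 3.26/0.51 = 6170 m.

6170 m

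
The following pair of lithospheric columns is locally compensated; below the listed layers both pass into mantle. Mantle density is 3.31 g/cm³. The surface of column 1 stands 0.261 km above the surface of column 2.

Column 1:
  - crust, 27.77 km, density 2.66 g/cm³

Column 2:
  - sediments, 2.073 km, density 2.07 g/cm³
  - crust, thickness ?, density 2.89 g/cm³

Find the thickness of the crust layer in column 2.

34.8 km

Take the compensation level at the base of the deeper column (depth z_c below the surface of column 1) and equate Σ ρ_i t_i down to z_c; mantle fills any gap and the z_c terms cancel.
Column 1: 27.77×2.66 + (z_c − 27.77)×3.31
Column 2: 0.261×0 + 2.073×2.07 + x×2.89 + (z_c − 0.261 − 2.073 − x)×3.31
The z_c×3.31 term appears on both sides and cancels. Collect the known terms of each column as K = Σ(ρt)_known − 3.31 × (depth of known layers): K_1 = 73.8682 − 3.31×27.77 = −18.0505; K_2 = 4.29111 − 3.31×(0.261 + 2.073) = −3.43443.
Balance: K_1 = K_2 − x×(3.31 − 2.89), so x = (K_2 − K_1)/(3.31 − 2.89) = 14.6161/0.42 = 34.8 km.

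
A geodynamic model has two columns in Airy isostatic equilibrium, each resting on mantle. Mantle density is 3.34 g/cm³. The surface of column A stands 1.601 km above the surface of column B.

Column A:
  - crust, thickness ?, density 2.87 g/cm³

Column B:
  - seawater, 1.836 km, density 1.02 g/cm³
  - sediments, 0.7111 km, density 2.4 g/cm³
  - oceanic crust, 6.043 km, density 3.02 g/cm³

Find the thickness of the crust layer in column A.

Take the compensation level at the base of the deeper column (depth z_c below the surface of column A) and equate Σ ρ_i t_i down to z_c; mantle fills any gap and the z_c terms cancel.
Column A: x×2.87 + (z_c − 0 − x)×3.34
Column B: 1.601×0 + 1.836×1.02 + 0.7111×2.4 + 6.043×3.02 + (z_c − 1.601 − 8.5901)×3.34
The z_c×3.34 term appears on both sides and cancels. Collect the known terms of each column as K = Σ(ρt)_known − 3.34 × (depth of known layers): K_A = 0 − 3.34×0 = 0; K_B = 21.82922 − 3.34×(1.601 + 8.5901) = −12.209054.
Balance: K_A − x×(3.34 − 2.87) = K_B, so x = (K_A − K_B)/(3.34 − 2.87) = 12.2091/0.47 = 26 km.

26 km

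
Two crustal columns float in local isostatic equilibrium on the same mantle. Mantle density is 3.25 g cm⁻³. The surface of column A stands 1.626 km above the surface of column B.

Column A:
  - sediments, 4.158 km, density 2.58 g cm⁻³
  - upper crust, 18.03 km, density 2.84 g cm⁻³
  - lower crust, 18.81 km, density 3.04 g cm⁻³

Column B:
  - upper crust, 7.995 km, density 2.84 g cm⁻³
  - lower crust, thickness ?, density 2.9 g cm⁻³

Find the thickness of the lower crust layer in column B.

15.9 km

Take the compensation level at the base of the deeper column (depth z_c below the surface of column A) and equate Σ ρ_i t_i down to z_c; mantle fills any gap and the z_c terms cancel.
Column A: 4.158×2.58 + 18.03×2.84 + 18.81×3.04 + (z_c − 40.998)×3.25
Column B: 1.626×0 + 7.995×2.84 + x×2.9 + (z_c − 1.626 − 7.995 − x)×3.25
The z_c×3.25 term appears on both sides and cancels. Collect the known terms of each column as K = Σ(ρt)_known − 3.25 × (depth of known layers): K_A = 119.11524 − 3.25×40.998 = −14.12826; K_B = 22.7058 − 3.25×(1.626 + 7.995) = −8.56245.
Balance: K_A = K_B − x×(3.25 − 2.9), so x = (K_B − K_A)/(3.25 − 2.9) = 5.56581/0.35 = 15.9 km.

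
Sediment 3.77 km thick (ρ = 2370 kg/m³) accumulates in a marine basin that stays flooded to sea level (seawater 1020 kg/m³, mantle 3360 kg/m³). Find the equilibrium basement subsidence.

Submarine loading: the sediment displaces seawater, and the subsidence is in turn flooded, so s (ρ_m − ρ_w) = t (ρ_sed − ρ_w).
s = 3.77 km × (2370 − 1020) / (3360 − 1020) = 2.17 km.

2.17 km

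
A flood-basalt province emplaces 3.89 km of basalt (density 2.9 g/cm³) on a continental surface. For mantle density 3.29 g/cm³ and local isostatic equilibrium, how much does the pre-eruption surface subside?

3.43 km

Subaerial loading: s = t ρ_load / ρ_m.
s = 3.89 km × 2.9/3.29 = 3.43 km.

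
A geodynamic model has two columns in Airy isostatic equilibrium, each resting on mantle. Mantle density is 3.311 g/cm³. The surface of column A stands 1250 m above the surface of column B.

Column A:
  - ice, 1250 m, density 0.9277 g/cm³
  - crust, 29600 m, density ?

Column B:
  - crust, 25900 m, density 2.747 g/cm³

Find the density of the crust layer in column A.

Take the compensation level at the base of the deeper column (depth z_c below the surface of column A) and equate Σ ρ_i t_i down to z_c; mantle fills any gap and the z_c terms cancel.
Column A: 1250×0.9277 + 29600×ρ + (z_c − 30850)×3.311
Column B: 1250×0 + 25900×2.747 + (z_c − 1250 − 25900)×3.311
The z_c×3.311 term appears on both sides and cancels. Collect the known terms of each column as K = Σ(ρt)_known − 3.311 × (depth of known layers): K_A = 1159.625 − 3.311×30850 = −100984.725; K_B = 71147.3 − 3.311×(1250 + 25900) = −18746.35.
Balance: K_A + 29600×ρ = K_B, so ρ = (K_B − K_A)/29600 = 82238.4/29600 = 2.78 g/cm³.

2.78 g/cm³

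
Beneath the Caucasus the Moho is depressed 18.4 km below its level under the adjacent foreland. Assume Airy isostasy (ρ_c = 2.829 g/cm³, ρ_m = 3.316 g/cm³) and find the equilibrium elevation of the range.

By Archimedes' principle applied to the lithosphere: ρ_c h = (ρ_m − ρ_c) r.
h = r (ρ_m − ρ_c) / ρ_c = 18.4 km × (3.316 − 2.829) / 2.829 = 3.17 km.

3.17 km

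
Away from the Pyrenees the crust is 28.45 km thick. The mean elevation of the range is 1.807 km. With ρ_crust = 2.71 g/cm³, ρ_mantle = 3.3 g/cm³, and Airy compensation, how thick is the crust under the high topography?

Root depth r = h ρ_c / (ρ_m − ρ_c) = 1.807 km × 2.71 / 0.59 = 8.3 km.
Total thickness = T + h + r = 28.45 km + 1.807 km + 8.3 km = 38.6 km.

38.6 km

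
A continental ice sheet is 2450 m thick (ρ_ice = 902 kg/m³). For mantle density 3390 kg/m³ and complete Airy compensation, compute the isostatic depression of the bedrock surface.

652 m

Isostatic balance requires: the ice load ρ_ice t is balanced by mantle displaced below, ρ_m s.
s = t ρ_ice / ρ_m = 2450 m × 902/3390 = 652 m.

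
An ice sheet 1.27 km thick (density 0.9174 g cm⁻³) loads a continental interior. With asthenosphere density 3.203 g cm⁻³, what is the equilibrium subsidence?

0.364 km

For local isostatic compensation: the ice load ρ_ice t is balanced by mantle displaced below, ρ_m s.
s = t ρ_ice / ρ_m = 1.27 km × 0.9174/3.203 = 0.364 km.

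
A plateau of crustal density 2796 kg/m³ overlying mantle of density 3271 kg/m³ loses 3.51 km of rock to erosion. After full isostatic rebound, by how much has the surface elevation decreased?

Rebound u = e ρ_c/ρ_m = 3.51 km × 2796/3271 = 3 km.
Net surface drop = e − u = 3.51 km − 3 km = e (ρ_m − ρ_c)/ρ_m = 0.51 km.

0.51 km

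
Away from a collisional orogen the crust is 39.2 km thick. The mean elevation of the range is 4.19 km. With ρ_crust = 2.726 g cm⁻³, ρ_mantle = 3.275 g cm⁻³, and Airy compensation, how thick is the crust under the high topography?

64.2 km

Root depth r = h ρ_c / (ρ_m − ρ_c) = 4.19 km × 2.726 / 0.549 = 20.8 km.
Total thickness = T + h + r = 39.2 km + 4.19 km + 20.8 km = 64.2 km.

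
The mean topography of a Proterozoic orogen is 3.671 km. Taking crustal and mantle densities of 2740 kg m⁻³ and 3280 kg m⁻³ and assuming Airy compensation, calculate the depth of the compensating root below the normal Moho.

Isostatic balance requires: the weight of the topography is balanced by the buoyancy of the root, ρ_c h = (ρ_m − ρ_c) r.
r = h · ρ_c / (ρ_m − ρ_c) = 3.671 km × 2740 / (3280 − 2740) = 18.6 km.

18.6 km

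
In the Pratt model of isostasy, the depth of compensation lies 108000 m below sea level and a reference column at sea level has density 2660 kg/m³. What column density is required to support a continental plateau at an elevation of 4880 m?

2550 kg/m³

Pratt balance: ρ_ref D = ρ (D + h).
ρ = ρ_ref D/(D + h) = 2660 × 108000 m/(108000 m + 4880 m) = 2550 kg/m³.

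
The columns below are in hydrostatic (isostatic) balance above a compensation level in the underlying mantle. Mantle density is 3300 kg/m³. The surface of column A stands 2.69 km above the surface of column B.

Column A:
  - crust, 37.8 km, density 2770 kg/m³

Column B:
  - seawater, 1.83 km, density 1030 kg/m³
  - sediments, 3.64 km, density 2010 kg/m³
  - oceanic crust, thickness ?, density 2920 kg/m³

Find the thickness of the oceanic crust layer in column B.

Take the compensation level at the base of the deeper column (depth z_c below the surface of column A) and equate Σ ρ_i t_i down to z_c; mantle fills any gap and the z_c terms cancel.
Column A: 37.8×2770 + (z_c − 37.8)×3300
Column B: 2.69×0 + 1.83×1030 + 3.64×2010 + x×2920 + (z_c − 2.69 − 5.47 − x)×3300
The z_c×3300 term appears on both sides and cancels. Collect the known terms of each column as K = Σ(ρt)_known − 3300 × (depth of known layers): K_A = 104706 − 3300×37.8 = −20034; K_B = 9201.3 − 3300×(2.69 + 5.47) = −17726.7.
Balance: K_A = K_B − x×(3300 − 2920), so x = (K_B − K_A)/(3300 − 2920) = 2307.3/380 = 6.07 km.

6.07 km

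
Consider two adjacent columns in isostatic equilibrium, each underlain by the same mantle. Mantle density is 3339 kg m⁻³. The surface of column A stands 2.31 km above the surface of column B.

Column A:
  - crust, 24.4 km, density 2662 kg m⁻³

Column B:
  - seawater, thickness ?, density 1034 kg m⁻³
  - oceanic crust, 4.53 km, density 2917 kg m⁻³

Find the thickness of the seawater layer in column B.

2.99 km

Take the compensation level at the base of the deeper column (depth z_c below the surface of column A) and equate Σ ρ_i t_i down to z_c; mantle fills any gap and the z_c terms cancel.
Column A: 24.4×2662 + (z_c − 24.4)×3339
Column B: 2.31×0 + x×1034 + 4.53×2917 + (z_c − 2.31 − 4.53 − x)×3339
The z_c×3339 term appears on both sides and cancels. Collect the known terms of each column as K = Σ(ρt)_known − 3339 × (depth of known layers): K_A = 64952.8 − 3339×24.4 = −16518.8; K_B = 13214.01 − 3339×(2.31 + 4.53) = −9624.75.
Balance: K_A = K_B − x×(3339 − 1034), so x = (K_B − K_A)/(3339 − 1034) = 6894.05/2305 = 2.99 km.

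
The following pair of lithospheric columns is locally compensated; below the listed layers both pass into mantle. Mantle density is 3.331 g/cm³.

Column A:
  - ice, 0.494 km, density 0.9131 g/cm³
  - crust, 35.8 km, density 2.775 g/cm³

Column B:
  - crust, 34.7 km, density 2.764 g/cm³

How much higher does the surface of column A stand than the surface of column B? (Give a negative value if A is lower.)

For any compensation level in the mantle, the mantle terms cancel and isostasy reduces to e = (Σt_A − Σt_B) − (Σ(ρt)_A − Σ(ρt)_B) / ρ_m.
Σt_A = 36.294 km; Σt_B = 34.7 km; Σ(ρt)_A = 99.7960714; Σ(ρt)_B = 95.9108 (in km·g/cm³).
e = (36.294 − 34.7) − (99.7960714 − 95.9108) / 3.331 = 0.428 km.

0.428 km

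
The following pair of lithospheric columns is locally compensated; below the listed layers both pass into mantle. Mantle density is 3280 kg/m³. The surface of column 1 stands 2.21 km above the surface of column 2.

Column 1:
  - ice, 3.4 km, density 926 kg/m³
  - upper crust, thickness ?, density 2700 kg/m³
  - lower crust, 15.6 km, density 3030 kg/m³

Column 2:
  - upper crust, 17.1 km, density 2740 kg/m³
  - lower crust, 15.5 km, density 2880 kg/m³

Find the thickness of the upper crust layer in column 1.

18.6 km

Take the compensation level at the base of the deeper column (depth z_c below the surface of column 1) and equate Σ ρ_i t_i down to z_c; mantle fills any gap and the z_c terms cancel.
Column 1: 3.4×926 + x×2700 + 15.6×3030 + (z_c − 19 − x)×3280
Column 2: 2.21×0 + 17.1×2740 + 15.5×2880 + (z_c − 2.21 − 32.6)×3280
The z_c×3280 term appears on both sides and cancels. Collect the known terms of each column as K = Σ(ρt)_known − 3280 × (depth of known layers): K_1 = 50416.4 − 3280×19 = −11903.6; K_2 = 91494 − 3280×(2.21 + 32.6) = −22682.8.
Balance: K_1 − x×(3280 − 2700) = K_2, so x = (K_1 − K_2)/(3280 − 2700) = 10779.2/580 = 18.6 km.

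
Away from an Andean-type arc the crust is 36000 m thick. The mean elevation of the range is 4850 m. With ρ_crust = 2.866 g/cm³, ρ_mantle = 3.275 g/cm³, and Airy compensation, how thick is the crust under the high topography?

Root depth r = h ρ_c / (ρ_m − ρ_c) = 4850 m × 2.866 / 0.409 = 33990 m.
Total thickness = T + h + r = 36000 m + 4850 m + 33990 m = 74800 m.

74800 m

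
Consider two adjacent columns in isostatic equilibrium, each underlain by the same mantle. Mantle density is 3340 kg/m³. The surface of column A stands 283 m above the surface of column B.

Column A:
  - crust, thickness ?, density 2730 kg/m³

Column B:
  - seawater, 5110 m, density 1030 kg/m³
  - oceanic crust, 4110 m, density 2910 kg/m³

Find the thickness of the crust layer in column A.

23800 m

Take the compensation level at the base of the deeper column (depth z_c below the surface of column A) and equate Σ ρ_i t_i down to z_c; mantle fills any gap and the z_c terms cancel.
Column A: x×2730 + (z_c − 0 − x)×3340
Column B: 283×0 + 5110×1030 + 4110×2910 + (z_c − 283 − 9220)×3340
The z_c×3340 term appears on both sides and cancels. Collect the known terms of each column as K = Σ(ρt)_known − 3340 × (depth of known layers): K_A = 0 − 3340×0 = 0; K_B = 17223400 − 3340×(283 + 9220) = −14516620.
Balance: K_A − x×(3340 − 2730) = K_B, so x = (K_A − K_B)/(3340 − 2730) = 14516600/610 = 23800 m.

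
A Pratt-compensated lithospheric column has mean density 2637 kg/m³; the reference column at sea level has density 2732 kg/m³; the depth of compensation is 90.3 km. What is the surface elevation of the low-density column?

ρ_ref D = ρ (D + h) → h = D (ρ_ref − ρ)/ρ.
h = 90.3 km × (2732 − 2637)/2637 = 3.25 km.

3.25 km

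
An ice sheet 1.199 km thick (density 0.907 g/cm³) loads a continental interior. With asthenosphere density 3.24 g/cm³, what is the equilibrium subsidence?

0.336 km

Isostatic balance requires: the ice load ρ_ice t is balanced by mantle displaced below, ρ_m s.
s = t ρ_ice / ρ_m = 1.199 km × 0.907/3.24 = 0.336 km.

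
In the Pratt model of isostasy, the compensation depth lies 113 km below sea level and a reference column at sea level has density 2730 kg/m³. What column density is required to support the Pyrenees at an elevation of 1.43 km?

2700 kg/m³

Pratt balance: ρ_ref D = ρ (D + h).
ρ = ρ_ref D/(D + h) = 2730 × 113 km/(113 km + 1.43 km) = 2700 kg/m³.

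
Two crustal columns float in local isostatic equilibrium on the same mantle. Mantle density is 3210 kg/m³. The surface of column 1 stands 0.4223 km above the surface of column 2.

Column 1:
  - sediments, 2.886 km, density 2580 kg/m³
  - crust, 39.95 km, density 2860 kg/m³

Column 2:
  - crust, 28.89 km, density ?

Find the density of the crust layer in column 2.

Take the compensation level at the base of the deeper column (depth z_c below the surface of column 1) and equate Σ ρ_i t_i down to z_c; mantle fills any gap and the z_c terms cancel.
Column 1: 2.886×2580 + 39.95×2860 + (z_c − 42.836)×3210
Column 2: 0.4223×0 + 28.89×ρ + (z_c − 0.4223 − 28.89)×3210
The z_c×3210 term appears on both sides and cancels. Collect the known terms of each column as K = Σ(ρt)_known − 3210 × (depth of known layers): K_1 = 121702.88 − 3210×42.836 = −15800.68; K_2 = 0 − 3210×(0.4223 + 28.89) = −94092.483.
Balance: K_1 = K_2 + 28.89×ρ, so ρ = (K_1 − K_2)/28.89 = 78291.8/28.89 = 2710 kg/m³.

2710 kg/m³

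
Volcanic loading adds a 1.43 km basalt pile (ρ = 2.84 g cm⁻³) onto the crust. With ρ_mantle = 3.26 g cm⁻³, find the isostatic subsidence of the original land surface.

Subaerial loading: s = t ρ_load / ρ_m.
s = 1.43 km × 2.84/3.26 = 1.25 km.

1.25 km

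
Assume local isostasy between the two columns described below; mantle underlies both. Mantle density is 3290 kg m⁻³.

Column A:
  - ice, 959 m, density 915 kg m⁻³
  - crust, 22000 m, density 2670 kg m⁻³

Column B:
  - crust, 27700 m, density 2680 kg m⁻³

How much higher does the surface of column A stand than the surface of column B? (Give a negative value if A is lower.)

−298 m

For any compensation level in the mantle, the mantle terms cancel and isostasy reduces to e = (Σt_A − Σt_B) − (Σ(ρt)_A − Σ(ρt)_B) / ρ_m.
Σt_A = 22959 m; Σt_B = 27700 m; Σ(ρt)_A = 59617485; Σ(ρt)_B = 74236000 (in m·kg m⁻³).
e = (22959 − 27700) − (59617485 − 74236000) / 3290 = −298 m.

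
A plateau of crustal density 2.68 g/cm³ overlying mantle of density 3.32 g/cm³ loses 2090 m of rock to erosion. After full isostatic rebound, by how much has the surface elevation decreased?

Rebound u = e ρ_c/ρ_m = 2090 m × 2.68/3.32 = 1687 m.
Net surface drop = e − u = 2090 m − 1687 m = e (ρ_m − ρ_c)/ρ_m = 403 m.

403 m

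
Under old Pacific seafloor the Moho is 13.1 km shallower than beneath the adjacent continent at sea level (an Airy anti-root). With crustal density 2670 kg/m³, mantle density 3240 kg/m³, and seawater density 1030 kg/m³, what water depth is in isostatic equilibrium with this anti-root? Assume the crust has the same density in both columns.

Replacing a thickness d of crust by seawater at the top must be balanced by replacing crust with mantle at the base: d (ρ_c − ρ_w) = a (ρ_m − ρ_c).
d = a (ρ_m − ρ_c)/(ρ_c − ρ_w) = 13.1 km × 570/1640 = 4.55 km.

4.55 km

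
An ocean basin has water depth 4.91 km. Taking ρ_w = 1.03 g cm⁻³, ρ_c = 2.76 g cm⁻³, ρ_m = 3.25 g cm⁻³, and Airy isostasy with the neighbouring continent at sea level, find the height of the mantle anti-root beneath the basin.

For local isostatic compensation: replacing crust with seawater at the top is compensated by replacing crust with mantle at the base: d (ρ_c − ρ_w) = a (ρ_m − ρ_c).
a = d (ρ_c − ρ_w)/(ρ_m − ρ_c) = 4.91 km × 1.73/0.49 = 17.3 km.

17.3 km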